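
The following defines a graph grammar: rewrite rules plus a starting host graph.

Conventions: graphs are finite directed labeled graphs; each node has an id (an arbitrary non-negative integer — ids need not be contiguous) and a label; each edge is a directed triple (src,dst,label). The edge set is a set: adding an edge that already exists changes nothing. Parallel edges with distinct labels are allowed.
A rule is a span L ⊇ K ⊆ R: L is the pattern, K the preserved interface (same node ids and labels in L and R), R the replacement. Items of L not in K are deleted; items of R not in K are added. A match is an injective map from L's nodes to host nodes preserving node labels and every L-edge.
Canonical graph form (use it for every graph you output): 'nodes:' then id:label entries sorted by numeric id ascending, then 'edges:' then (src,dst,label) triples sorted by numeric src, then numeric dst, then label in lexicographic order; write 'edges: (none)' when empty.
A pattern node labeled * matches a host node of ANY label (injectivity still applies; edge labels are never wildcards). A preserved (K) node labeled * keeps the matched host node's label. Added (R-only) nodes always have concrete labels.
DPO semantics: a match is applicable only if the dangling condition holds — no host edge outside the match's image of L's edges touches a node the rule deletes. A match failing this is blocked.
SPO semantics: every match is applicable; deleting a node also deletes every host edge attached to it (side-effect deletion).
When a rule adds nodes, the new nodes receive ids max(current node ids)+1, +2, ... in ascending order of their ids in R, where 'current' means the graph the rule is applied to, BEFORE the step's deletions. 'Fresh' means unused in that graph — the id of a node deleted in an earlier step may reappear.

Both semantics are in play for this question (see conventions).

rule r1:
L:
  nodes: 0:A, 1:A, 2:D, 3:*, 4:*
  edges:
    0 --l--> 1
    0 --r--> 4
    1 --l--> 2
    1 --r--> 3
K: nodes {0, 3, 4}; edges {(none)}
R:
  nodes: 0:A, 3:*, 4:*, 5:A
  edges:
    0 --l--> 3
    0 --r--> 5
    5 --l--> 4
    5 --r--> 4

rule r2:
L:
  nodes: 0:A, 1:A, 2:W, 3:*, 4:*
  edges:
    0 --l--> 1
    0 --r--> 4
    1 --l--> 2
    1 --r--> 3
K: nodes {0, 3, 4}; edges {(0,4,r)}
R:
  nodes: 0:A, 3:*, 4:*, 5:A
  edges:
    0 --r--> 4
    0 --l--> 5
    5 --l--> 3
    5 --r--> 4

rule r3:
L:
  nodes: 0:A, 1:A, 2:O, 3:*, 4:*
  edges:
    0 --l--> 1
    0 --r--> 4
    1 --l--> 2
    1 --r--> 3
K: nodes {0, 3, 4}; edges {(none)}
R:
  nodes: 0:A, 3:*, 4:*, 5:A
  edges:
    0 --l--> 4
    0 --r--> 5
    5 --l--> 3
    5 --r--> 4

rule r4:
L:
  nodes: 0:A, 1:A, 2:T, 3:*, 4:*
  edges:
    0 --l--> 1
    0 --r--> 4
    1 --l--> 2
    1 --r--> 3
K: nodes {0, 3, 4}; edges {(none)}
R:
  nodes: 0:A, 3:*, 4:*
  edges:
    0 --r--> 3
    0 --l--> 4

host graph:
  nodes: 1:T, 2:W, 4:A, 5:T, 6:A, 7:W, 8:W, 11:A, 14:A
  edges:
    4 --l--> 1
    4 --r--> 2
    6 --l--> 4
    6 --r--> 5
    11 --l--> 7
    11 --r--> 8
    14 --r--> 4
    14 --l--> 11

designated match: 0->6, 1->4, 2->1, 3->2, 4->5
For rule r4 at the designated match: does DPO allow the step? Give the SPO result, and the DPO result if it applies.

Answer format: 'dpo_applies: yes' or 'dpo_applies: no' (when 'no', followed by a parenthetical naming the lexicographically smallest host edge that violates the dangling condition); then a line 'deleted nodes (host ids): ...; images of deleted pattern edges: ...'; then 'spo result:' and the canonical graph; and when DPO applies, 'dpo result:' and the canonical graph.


dpo_applies: no
(the rule deletes node 4, which keeps host edge (14,4,r) outside the match image — the dangling condition fails, DPO blocks; SPO proceeds and side-deletes such edges)
deleted nodes (host ids): 1, 4; images of deleted pattern edges: (4,1,l); (4,2,r); (6,4,l); (6,5,r)
spo result:
nodes: 2:W, 5:T, 6:A, 7:W, 8:W, 11:A, 14:A
edges: (6,2,r); (6,5,l); (11,7,l); (11,8,r); (14,11,l)


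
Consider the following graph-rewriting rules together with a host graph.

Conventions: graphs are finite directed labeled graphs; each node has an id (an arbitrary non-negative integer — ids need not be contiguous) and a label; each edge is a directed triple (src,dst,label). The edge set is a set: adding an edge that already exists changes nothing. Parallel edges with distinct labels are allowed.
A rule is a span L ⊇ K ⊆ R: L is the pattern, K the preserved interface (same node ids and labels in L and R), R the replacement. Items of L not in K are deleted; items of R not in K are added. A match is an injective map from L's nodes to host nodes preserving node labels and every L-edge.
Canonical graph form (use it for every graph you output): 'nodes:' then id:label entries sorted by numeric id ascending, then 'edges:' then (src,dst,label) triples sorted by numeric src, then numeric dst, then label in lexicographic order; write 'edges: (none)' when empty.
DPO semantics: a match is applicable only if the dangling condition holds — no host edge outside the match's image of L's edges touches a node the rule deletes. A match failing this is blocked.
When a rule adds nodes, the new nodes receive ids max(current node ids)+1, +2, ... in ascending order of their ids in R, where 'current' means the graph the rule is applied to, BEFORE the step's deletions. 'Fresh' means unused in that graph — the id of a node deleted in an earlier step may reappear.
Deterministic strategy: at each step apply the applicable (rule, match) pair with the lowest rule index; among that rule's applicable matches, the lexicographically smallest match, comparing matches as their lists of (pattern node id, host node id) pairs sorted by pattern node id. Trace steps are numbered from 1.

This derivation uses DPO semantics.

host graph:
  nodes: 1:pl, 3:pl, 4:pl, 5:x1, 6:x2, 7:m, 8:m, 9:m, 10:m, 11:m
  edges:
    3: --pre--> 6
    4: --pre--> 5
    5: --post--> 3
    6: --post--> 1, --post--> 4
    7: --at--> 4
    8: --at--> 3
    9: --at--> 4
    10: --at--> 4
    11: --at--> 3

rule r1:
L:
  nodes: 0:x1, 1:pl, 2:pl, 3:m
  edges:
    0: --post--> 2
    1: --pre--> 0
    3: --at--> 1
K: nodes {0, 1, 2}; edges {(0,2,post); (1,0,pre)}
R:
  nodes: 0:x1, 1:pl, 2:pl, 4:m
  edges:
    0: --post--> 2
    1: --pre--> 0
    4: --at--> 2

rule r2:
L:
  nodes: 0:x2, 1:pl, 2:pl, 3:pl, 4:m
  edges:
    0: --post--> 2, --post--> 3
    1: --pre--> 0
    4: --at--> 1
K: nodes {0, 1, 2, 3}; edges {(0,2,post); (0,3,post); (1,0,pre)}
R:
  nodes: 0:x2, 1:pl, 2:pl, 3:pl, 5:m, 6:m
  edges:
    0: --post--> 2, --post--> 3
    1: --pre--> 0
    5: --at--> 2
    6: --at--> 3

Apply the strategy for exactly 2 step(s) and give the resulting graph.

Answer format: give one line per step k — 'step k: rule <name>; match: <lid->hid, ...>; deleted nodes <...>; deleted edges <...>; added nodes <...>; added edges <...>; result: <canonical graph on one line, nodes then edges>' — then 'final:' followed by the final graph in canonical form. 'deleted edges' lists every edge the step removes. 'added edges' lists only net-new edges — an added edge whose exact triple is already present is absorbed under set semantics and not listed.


step 1: rule r1; match: 0->5, 1->4, 2->3, 3->7; deleted nodes 7; deleted edges (7,4,at); added nodes 12; added edges (12,3,at); result: nodes: 1:pl, 3:pl, 4:pl, 5:x1, 6:x2, 8:m, 9:m, 10:m, 11:m, 12:m edges: (3,6,pre); (4,5,pre); (5,3,post); (6,1,post); (6,4,post); (8,3,at); (9,4,at); (10,4,at); (11,3,at); (12,3,at)
step 2: rule r1; match: 0->5, 1->4, 2->3, 3->9; deleted nodes 9; deleted edges (9,4,at); added nodes 13; added edges (13,3,at); result: nodes: 1:pl, 3:pl, 4:pl, 5:x1, 6:x2, 8:m, 10:m, 11:m, 12:m, 13:m edges: (3,6,pre); (4,5,pre); (5,3,post); (6,1,post); (6,4,post); (8,3,at); (10,4,at); (11,3,at); (12,3,at); (13,3,at)
final:
nodes: 1:pl, 3:pl, 4:pl, 5:x1, 6:x2, 8:m, 10:m, 11:m, 12:m, 13:m
edges: (3,6,pre); (4,5,pre); (5,3,post); (6,1,post); (6,4,post); (8,3,at); (10,4,at); (11,3,at); (12,3,at); (13,3,at)


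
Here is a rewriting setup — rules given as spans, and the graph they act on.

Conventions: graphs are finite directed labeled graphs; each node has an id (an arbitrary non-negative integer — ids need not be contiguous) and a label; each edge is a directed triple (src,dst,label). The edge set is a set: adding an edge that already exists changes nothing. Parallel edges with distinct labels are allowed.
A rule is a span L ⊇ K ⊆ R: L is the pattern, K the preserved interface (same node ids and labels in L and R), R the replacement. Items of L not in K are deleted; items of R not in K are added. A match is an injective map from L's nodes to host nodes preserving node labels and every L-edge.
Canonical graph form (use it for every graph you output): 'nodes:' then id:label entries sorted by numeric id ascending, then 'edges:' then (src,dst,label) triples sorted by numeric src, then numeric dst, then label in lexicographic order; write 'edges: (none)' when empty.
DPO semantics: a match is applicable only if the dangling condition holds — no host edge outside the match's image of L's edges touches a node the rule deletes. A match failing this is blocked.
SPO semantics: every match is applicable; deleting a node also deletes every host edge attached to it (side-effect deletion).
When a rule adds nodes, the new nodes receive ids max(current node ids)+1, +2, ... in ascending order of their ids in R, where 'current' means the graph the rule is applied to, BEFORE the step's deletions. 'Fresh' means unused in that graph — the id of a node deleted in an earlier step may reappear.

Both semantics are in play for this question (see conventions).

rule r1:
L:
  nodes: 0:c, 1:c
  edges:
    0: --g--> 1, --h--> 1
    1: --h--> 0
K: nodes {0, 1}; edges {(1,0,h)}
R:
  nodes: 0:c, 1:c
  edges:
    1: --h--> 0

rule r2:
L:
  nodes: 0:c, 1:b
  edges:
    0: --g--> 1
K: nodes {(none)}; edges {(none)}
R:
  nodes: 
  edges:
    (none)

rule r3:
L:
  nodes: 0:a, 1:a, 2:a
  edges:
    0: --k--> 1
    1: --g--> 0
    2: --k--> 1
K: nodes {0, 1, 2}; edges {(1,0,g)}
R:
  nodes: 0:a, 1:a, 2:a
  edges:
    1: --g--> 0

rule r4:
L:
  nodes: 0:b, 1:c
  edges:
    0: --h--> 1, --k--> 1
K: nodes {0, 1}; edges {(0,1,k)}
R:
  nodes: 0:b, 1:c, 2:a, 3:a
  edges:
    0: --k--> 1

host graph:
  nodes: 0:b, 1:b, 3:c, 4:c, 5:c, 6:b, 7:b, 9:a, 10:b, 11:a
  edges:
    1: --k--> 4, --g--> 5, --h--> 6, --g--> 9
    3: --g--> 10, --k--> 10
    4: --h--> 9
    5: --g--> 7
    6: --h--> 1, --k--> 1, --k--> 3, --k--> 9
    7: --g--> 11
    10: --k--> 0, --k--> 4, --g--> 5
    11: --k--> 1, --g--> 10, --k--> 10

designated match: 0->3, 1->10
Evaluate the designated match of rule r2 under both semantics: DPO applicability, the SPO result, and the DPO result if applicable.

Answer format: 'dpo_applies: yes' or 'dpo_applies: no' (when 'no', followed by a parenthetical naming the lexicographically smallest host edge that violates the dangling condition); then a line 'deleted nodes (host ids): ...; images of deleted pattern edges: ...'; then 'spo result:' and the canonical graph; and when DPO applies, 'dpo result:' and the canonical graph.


dpo_applies: no
(the rule deletes node 3, which keeps host edge (3,10,k) outside the match image — the dangling condition fails, DPO blocks; SPO proceeds and side-deletes such edges)
deleted nodes (host ids): 3, 10; images of deleted pattern edges: (3,10,g)
spo result:
nodes: 0:b, 1:b, 4:c, 5:c, 6:b, 7:b, 9:a, 11:a
edges: (1,4,k); (1,5,g); (1,6,h); (1,9,g); (4,9,h); (5,7,g); (6,1,h); (6,1,k); (6,9,k); (7,11,g); (11,1,k)


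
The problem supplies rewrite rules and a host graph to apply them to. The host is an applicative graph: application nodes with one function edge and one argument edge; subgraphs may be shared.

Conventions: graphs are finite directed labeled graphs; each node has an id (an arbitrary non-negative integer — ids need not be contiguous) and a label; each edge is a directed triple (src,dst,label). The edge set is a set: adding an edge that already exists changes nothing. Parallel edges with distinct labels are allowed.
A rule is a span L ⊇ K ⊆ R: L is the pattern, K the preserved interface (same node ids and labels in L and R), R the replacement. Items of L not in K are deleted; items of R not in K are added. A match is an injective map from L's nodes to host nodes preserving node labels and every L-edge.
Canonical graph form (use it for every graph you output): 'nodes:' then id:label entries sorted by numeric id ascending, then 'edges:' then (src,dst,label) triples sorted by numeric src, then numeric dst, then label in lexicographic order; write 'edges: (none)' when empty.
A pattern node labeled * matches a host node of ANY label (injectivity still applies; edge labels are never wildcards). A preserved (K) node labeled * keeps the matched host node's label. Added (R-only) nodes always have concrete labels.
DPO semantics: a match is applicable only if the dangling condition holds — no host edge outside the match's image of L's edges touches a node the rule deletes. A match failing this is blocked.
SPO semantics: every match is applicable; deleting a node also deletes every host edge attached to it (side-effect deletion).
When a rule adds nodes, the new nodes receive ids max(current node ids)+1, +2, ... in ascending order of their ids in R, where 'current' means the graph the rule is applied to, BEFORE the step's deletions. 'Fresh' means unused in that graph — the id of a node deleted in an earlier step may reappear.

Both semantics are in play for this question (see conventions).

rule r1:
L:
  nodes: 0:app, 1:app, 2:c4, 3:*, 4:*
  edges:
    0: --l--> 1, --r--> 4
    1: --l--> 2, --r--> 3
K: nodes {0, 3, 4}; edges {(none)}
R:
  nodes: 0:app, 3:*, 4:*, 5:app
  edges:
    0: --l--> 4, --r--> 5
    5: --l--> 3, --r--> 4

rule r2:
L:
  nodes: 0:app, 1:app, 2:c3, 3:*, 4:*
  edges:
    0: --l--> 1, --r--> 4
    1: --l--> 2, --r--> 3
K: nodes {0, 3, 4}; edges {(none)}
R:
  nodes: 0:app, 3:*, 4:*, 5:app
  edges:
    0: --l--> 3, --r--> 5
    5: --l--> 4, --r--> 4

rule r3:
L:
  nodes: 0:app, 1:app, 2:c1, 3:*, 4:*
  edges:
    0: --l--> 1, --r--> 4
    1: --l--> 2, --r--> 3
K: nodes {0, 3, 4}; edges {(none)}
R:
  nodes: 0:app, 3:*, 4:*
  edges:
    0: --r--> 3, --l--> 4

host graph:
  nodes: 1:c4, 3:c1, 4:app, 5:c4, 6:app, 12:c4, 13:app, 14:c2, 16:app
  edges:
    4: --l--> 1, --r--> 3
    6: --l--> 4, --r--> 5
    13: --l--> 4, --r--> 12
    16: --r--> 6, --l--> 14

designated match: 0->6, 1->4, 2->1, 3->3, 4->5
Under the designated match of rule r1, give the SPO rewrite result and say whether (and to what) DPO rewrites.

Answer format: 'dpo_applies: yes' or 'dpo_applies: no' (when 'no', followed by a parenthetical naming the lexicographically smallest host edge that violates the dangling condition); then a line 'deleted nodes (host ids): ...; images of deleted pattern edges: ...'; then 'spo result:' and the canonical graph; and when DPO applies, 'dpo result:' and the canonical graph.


dpo_applies: no
(the rule deletes node 4, which keeps host edge (13,4,l) outside the match image — the dangling condition fails, DPO blocks; SPO proceeds and side-deletes such edges)
deleted nodes (host ids): 1, 4; images of deleted pattern edges: (4,1,l); (4,3,r); (6,4,l); (6,5,r)
spo result:
nodes: 3:c1, 5:c4, 6:app, 12:c4, 13:app, 14:c2, 16:app, 17:app
edges: (6,5,l); (6,17,r); (13,12,r); (16,6,r); (16,14,l); (17,3,l); (17,5,r)


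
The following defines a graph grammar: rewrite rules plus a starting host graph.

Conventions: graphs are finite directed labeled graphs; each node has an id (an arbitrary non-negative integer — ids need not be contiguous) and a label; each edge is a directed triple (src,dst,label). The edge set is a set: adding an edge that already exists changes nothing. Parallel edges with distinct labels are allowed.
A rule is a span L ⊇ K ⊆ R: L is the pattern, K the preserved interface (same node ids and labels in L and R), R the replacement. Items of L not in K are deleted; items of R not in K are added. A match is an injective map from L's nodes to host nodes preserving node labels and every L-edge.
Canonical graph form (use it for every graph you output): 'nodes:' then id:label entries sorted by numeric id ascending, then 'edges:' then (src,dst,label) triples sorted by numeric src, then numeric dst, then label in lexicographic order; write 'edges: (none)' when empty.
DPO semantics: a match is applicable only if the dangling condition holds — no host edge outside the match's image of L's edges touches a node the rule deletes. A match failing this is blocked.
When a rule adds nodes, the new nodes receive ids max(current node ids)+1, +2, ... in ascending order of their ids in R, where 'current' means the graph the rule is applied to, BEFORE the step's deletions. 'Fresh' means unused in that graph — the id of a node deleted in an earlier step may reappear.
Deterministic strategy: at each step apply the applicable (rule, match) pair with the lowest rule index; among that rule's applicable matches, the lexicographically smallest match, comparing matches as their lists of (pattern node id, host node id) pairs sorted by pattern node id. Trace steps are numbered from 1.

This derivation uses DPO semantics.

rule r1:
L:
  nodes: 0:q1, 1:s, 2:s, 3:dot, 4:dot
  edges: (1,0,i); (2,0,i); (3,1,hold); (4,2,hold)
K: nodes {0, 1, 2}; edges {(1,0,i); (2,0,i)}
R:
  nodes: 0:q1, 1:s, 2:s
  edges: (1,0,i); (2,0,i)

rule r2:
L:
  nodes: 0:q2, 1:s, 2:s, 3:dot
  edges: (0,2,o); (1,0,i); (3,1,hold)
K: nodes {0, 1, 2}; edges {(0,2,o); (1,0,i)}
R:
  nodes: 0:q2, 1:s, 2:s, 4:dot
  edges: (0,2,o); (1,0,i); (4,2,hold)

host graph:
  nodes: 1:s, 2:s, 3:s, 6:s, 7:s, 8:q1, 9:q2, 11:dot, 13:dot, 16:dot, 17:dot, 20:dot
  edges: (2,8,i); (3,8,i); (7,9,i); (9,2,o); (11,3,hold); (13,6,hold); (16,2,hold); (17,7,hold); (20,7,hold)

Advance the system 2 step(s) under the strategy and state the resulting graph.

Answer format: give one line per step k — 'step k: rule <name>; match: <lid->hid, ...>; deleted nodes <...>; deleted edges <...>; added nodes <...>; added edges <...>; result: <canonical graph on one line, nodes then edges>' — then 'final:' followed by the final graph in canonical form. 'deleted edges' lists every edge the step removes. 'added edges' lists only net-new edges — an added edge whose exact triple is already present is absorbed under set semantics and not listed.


step 1: rule r1; match: 0->8, 1->2, 2->3, 3->16, 4->11; deleted nodes 11, 16; deleted edges (11,3,hold); (16,2,hold); added nodes (none); added edges (none); result: nodes: 1:s, 2:s, 3:s, 6:s, 7:s, 8:q1, 9:q2, 13:dot, 17:dot, 20:dot edges: (2,8,i); (3,8,i); (7,9,i); (9,2,o); (13,6,hold); (17,7,hold); (20,7,hold)
step 2: rule r2; match: 0->9, 1->7, 2->2, 3->17; deleted nodes 17; deleted edges (17,7,hold); added nodes 21; added edges (21,2,hold); result: nodes: 1:s, 2:s, 3:s, 6:s, 7:s, 8:q1, 9:q2, 13:dot, 20:dot, 21:dot edges: (2,8,i); (3,8,i); (7,9,i); (9,2,o); (13,6,hold); (20,7,hold); (21,2,hold)
final:
nodes: 1:s, 2:s, 3:s, 6:s, 7:s, 8:q1, 9:q2, 13:dot, 20:dot, 21:dot
edges: (2,8,i); (3,8,i); (7,9,i); (9,2,o); (13,6,hold); (20,7,hold); (21,2,hold)


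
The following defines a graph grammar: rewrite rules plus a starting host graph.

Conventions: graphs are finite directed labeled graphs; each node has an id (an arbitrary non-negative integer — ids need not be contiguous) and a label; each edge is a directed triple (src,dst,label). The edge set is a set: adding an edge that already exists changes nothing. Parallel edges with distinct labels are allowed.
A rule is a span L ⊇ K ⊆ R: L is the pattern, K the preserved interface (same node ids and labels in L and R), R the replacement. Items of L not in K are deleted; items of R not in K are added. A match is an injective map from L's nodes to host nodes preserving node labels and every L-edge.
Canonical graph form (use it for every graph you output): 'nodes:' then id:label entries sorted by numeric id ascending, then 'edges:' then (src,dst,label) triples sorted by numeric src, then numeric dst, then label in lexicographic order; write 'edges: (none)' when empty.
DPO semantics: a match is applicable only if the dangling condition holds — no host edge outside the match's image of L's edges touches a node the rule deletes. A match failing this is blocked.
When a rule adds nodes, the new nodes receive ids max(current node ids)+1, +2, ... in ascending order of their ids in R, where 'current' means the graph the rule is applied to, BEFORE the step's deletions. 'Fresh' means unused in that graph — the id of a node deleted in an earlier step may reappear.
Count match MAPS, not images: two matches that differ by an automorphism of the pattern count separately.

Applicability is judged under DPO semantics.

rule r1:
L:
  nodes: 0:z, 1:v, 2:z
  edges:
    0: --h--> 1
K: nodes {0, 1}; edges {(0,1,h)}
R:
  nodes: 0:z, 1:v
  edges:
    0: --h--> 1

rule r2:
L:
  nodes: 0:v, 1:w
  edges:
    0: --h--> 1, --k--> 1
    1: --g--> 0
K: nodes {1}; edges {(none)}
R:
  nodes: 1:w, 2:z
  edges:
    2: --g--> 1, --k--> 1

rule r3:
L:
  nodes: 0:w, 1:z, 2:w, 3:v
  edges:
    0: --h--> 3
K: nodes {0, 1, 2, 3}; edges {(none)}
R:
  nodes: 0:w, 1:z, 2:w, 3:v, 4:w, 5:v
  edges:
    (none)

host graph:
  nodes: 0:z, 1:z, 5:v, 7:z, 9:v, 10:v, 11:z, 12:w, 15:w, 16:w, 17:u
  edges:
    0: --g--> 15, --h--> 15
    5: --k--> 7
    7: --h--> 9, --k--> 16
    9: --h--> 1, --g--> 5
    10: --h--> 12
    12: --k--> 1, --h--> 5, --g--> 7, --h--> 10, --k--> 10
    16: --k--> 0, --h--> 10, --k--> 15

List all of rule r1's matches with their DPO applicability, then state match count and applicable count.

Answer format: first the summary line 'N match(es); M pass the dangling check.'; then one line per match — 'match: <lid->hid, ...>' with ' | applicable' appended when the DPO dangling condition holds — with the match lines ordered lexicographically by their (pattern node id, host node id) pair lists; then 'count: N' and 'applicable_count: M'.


3 match(es); 1 pass the dangling check.
match: 0->7, 1->9, 2->0
match: 0->7, 1->9, 2->1
match: 0->7, 1->9, 2->11 | applicable
count: 3
applicable_count: 1


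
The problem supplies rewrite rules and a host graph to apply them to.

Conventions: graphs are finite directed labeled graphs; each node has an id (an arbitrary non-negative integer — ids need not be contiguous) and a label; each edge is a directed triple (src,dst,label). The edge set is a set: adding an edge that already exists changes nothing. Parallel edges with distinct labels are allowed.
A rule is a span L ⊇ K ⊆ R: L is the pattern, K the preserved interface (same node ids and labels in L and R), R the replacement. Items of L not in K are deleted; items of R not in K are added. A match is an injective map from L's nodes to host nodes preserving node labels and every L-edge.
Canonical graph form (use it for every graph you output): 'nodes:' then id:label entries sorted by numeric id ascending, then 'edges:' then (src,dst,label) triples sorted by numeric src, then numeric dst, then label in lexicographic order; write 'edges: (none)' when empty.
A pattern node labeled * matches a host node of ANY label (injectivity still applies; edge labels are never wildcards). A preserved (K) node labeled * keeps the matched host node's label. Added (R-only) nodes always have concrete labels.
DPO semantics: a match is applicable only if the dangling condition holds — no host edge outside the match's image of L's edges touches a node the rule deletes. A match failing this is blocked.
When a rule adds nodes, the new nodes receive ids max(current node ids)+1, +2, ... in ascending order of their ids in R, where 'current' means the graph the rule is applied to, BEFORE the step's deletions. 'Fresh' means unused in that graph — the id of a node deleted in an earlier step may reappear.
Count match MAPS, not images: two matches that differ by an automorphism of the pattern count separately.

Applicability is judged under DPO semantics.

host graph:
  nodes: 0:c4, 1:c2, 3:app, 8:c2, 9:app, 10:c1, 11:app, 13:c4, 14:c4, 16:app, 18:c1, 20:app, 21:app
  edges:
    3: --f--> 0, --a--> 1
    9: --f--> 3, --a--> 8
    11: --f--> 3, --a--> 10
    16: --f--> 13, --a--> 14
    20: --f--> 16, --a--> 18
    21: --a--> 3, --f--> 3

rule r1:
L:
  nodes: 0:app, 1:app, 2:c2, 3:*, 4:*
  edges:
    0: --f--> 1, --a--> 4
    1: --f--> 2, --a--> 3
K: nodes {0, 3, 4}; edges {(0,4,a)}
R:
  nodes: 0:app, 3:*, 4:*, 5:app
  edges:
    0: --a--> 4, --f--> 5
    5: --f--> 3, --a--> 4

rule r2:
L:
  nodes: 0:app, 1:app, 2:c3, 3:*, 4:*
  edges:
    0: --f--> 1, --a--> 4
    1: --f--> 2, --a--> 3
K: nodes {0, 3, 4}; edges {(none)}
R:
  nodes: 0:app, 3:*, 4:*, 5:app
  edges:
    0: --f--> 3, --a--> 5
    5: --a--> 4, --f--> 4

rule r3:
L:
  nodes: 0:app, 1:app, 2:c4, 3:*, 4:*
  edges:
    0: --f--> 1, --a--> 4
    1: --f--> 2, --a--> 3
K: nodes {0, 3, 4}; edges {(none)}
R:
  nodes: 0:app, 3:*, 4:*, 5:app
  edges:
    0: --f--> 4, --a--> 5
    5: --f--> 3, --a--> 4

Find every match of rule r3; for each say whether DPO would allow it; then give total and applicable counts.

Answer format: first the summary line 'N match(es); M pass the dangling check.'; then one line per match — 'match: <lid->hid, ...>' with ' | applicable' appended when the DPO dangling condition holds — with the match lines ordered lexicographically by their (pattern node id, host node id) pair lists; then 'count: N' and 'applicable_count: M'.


3 match(es); 1 pass the dangling check.
match: 0->9, 1->3, 2->0, 3->1, 4->8
match: 0->11, 1->3, 2->0, 3->1, 4->10
match: 0->20, 1->16, 2->13, 3->14, 4->18 | applicable
count: 3
applicable_count: 1


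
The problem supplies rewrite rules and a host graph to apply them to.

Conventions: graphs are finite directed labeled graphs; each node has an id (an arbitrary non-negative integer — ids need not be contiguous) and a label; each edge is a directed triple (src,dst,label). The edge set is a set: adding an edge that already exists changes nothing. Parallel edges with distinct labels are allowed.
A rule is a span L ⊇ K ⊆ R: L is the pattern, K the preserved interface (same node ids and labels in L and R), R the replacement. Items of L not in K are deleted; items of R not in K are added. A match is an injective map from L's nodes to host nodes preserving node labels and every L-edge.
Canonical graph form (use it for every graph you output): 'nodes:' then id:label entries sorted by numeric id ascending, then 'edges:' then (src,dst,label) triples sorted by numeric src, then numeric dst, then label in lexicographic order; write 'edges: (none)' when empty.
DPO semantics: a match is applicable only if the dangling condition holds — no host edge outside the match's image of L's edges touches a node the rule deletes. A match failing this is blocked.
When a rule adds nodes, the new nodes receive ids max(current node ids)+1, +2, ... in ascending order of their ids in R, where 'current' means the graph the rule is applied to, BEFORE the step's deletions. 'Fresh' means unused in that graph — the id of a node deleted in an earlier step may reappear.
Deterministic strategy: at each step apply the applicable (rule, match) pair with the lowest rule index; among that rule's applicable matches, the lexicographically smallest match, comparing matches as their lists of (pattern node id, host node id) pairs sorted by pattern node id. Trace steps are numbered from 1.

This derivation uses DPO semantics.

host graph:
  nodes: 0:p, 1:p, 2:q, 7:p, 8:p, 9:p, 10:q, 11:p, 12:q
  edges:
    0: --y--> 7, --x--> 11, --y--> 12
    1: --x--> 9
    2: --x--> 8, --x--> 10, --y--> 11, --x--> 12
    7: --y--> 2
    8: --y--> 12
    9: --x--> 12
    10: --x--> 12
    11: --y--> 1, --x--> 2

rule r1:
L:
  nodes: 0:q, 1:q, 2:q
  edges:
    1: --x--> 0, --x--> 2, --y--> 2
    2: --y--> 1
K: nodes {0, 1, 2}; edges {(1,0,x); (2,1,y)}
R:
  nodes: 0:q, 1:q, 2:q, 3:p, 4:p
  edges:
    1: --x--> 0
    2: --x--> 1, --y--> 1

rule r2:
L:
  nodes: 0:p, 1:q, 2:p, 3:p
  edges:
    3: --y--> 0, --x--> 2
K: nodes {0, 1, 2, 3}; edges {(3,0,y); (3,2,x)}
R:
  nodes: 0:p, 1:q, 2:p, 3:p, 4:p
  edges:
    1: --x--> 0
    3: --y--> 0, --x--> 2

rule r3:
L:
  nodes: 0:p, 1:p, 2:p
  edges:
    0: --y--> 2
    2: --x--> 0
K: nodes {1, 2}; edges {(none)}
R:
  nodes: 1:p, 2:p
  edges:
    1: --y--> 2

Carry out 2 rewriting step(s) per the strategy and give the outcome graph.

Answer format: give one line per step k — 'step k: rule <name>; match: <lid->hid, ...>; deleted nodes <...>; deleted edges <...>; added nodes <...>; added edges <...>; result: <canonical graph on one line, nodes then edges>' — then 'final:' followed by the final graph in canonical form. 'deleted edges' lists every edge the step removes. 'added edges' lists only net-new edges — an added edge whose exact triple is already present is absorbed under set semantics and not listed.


step 1: rule r2; match: 0->7, 1->2, 2->11, 3->0; deleted nodes (none); deleted edges (none); added nodes 13; added edges (2,7,x); result: nodes: 0:p, 1:p, 2:q, 7:p, 8:p, 9:p, 10:q, 11:p, 12:q, 13:p edges: (0,7,y); (0,11,x); (0,12,y); (1,9,x); (2,7,x); (2,8,x); (2,10,x); (2,11,y); (2,12,x); (7,2,y); (8,12,y); (9,12,x); (10,12,x); (11,1,y); (11,2,x)
step 2: rule r2; match: 0->7, 1->2, 2->11, 3->0; deleted nodes (none); deleted edges (none); added nodes 14; added edges (none); result: nodes: 0:p, 1:p, 2:q, 7:p, 8:p, 9:p, 10:q, 11:p, 12:q, 13:p, 14:p edges: (0,7,y); (0,11,x); (0,12,y); (1,9,x); (2,7,x); (2,8,x); (2,10,x); (2,11,y); (2,12,x); (7,2,y); (8,12,y); (9,12,x); (10,12,x); (11,1,y); (11,2,x)
final:
nodes: 0:p, 1:p, 2:q, 7:p, 8:p, 9:p, 10:q, 11:p, 12:q, 13:p, 14:p
edges: (0,7,y); (0,11,x); (0,12,y); (1,9,x); (2,7,x); (2,8,x); (2,10,x); (2,11,y); (2,12,x); (7,2,y); (8,12,y); (9,12,x); (10,12,x); (11,1,y); (11,2,x)


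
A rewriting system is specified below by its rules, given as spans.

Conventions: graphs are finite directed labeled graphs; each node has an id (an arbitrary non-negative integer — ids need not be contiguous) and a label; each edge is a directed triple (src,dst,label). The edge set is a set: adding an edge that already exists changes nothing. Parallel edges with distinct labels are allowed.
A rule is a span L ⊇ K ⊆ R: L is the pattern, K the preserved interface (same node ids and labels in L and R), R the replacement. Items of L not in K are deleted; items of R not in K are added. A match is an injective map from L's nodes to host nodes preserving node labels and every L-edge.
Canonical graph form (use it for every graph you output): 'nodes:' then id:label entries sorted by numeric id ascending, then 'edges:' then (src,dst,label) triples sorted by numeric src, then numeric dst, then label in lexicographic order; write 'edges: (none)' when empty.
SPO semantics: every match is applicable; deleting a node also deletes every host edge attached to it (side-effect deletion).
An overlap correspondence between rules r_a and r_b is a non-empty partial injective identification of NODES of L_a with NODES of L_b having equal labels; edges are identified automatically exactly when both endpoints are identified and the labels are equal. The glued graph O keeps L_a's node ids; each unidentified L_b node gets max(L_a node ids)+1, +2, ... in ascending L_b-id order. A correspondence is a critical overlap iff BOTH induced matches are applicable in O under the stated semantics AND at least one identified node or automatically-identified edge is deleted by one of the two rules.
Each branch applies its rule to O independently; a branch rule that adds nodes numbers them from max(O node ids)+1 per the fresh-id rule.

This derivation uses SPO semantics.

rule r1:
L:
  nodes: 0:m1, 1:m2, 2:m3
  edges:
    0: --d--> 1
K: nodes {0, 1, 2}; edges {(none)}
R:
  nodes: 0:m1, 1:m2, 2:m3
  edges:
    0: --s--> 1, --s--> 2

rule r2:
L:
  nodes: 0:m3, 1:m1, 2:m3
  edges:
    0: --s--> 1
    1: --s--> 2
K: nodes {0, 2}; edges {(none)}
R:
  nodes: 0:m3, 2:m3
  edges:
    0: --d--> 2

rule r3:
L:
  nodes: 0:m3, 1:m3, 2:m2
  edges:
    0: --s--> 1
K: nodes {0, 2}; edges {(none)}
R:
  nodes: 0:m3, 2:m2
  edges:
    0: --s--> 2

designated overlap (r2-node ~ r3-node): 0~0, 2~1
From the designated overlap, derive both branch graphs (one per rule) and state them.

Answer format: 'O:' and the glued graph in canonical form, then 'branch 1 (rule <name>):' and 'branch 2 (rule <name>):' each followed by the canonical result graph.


O:
nodes: 0:m3, 1:m1, 2:m3, 3:m2
edges: (0,1,s); (0,2,s); (1,2,s)
branch 1 (rule r2):
nodes: 0:m3, 2:m3, 3:m2
edges: (0,2,d); (0,2,s)
branch 2 (rule r3):
nodes: 0:m3, 1:m1, 3:m2
edges: (0,1,s); (0,3,s)


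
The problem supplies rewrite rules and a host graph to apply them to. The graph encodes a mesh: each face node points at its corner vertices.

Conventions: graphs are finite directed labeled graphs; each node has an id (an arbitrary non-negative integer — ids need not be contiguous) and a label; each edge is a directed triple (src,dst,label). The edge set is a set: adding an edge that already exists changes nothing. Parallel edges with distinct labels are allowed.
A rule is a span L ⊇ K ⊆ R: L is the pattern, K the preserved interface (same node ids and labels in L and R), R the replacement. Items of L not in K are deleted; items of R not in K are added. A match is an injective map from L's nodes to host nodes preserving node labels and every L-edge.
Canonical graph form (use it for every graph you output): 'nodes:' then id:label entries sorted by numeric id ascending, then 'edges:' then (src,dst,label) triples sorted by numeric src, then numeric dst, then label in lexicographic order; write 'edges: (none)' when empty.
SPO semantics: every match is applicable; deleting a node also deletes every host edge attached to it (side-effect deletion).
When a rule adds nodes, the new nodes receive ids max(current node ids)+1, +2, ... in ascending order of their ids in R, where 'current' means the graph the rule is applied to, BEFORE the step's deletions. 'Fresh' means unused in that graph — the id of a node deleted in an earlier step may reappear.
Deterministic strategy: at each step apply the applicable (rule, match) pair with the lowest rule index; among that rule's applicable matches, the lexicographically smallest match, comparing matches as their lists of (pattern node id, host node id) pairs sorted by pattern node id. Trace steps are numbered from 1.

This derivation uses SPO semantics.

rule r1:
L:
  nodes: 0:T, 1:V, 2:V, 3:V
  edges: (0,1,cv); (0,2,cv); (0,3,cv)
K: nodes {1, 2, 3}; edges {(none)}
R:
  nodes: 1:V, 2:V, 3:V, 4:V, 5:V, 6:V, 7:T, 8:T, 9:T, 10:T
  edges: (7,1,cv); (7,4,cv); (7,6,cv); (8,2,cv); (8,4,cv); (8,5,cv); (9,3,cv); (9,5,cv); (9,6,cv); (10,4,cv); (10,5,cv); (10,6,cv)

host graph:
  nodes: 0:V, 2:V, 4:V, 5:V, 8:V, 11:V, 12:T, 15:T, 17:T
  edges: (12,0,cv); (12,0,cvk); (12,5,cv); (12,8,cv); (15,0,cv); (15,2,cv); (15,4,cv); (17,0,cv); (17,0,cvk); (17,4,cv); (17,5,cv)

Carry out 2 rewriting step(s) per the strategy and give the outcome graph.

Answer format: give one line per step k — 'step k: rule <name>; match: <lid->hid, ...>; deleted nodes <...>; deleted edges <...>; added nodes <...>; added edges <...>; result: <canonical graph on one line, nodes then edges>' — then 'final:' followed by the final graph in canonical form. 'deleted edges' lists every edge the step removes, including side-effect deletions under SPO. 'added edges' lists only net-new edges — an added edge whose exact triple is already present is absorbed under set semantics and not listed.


step 1: rule r1; match: 0->12, 1->0, 2->5, 3->8; deleted nodes 12; deleted edges (12,0,cv); (12,0,cvk); (12,5,cv); (12,8,cv); added nodes 18, 19, 20, 21, 22, 23, 24; added edges (21,0,cv); (21,18,cv); (21,20,cv); (22,5,cv); (22,18,cv); (22,19,cv); (23,8,cv); (23,19,cv); (23,20,cv); (24,18,cv); (24,19,cv); (24,20,cv); result: nodes: 0:V, 2:V, 4:V, 5:V, 8:V, 11:V, 15:T, 17:T, 18:V, 19:V, 20:V, 21:T, 22:T, 23:T, 24:T edges: (15,0,cv); (15,2,cv); (15,4,cv); (17,0,cv); (17,0,cvk); (17,4,cv); (17,5,cv); (21,0,cv); (21,18,cv); (21,20,cv); (22,5,cv); (22,18,cv); (22,19,cv); (23,8,cv); (23,19,cv); (23,20,cv); (24,18,cv); (24,19,cv); (24,20,cv)
step 2: rule r1; match: 0->15, 1->0, 2->2, 3->4; deleted nodes 15; deleted edges (15,0,cv); (15,2,cv); (15,4,cv); added nodes 25, 26, 27, 28, 29, 30, 31; added edges (28,0,cv); (28,25,cv); (28,27,cv); (29,2,cv); (29,25,cv); (29,26,cv); (30,4,cv); (30,26,cv); (30,27,cv); (31,25,cv); (31,26,cv); (31,27,cv); result: nodes: 0:V, 2:V, 4:V, 5:V, 8:V, 11:V, 17:T, 18:V, 19:V, 20:V, 21:T, 22:T, 23:T, 24:T, 25:V, 26:V, 27:V, 28:T, 29:T, 30:T, 31:T edges: (17,0,cv); (17,0,cvk); (17,4,cv); (17,5,cv); (21,0,cv); (21,18,cv); (21,20,cv); (22,5,cv); (22,18,cv); (22,19,cv); (23,8,cv); (23,19,cv); (23,20,cv); (24,18,cv); (24,19,cv); (24,20,cv); (28,0,cv); (28,25,cv); (28,27,cv); (29,2,cv); (29,25,cv); (29,26,cv); (30,4,cv); (30,26,cv); (30,27,cv); (31,25,cv); (31,26,cv); (31,27,cv)
final:
nodes: 0:V, 2:V, 4:V, 5:V, 8:V, 11:V, 17:T, 18:V, 19:V, 20:V, 21:T, 22:T, 23:T, 24:T, 25:V, 26:V, 27:V, 28:T, 29:T, 30:T, 31:T
edges: (17,0,cv); (17,0,cvk); (17,4,cv); (17,5,cv); (21,0,cv); (21,18,cv); (21,20,cv); (22,5,cv); (22,18,cv); (22,19,cv); (23,8,cv); (23,19,cv); (23,20,cv); (24,18,cv); (24,19,cv); (24,20,cv); (28,0,cv); (28,25,cv); (28,27,cv); (29,2,cv); (29,25,cv); (29,26,cv); (30,4,cv); (30,26,cv); (30,27,cv); (31,25,cv); (31,26,cv); (31,27,cv)


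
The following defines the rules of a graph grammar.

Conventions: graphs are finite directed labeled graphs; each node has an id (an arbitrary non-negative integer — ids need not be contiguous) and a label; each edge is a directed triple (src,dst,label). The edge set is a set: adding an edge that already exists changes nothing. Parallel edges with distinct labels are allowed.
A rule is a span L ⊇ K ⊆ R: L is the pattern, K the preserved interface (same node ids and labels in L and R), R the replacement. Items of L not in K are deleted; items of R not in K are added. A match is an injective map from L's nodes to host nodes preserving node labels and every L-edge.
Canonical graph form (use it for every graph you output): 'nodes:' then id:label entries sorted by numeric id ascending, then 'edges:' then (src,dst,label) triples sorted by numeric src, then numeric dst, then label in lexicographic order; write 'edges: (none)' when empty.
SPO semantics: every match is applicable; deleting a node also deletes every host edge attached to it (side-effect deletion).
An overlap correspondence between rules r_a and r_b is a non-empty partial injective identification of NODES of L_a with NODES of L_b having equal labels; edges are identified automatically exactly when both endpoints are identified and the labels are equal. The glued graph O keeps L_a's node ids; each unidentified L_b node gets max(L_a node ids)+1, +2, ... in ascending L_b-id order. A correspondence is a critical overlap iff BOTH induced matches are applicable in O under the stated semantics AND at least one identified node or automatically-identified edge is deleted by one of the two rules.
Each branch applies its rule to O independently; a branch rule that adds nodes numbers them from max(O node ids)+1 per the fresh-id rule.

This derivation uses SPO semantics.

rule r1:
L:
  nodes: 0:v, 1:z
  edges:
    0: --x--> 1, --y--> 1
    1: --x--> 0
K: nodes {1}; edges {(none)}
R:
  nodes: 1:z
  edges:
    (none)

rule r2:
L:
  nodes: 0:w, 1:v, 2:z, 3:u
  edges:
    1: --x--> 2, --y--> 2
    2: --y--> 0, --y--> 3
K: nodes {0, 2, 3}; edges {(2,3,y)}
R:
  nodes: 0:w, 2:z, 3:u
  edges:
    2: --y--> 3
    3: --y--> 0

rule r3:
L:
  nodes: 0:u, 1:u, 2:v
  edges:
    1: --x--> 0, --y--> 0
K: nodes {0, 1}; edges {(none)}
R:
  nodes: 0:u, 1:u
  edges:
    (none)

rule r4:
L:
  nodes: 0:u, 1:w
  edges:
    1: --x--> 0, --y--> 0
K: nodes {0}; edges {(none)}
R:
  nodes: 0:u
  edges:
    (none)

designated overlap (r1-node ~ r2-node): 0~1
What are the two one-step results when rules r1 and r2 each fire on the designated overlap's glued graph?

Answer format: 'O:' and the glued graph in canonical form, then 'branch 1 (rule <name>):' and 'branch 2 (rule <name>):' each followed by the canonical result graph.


O:
nodes: 0:v, 1:z, 2:w, 3:z, 4:u
edges: (0,1,x); (0,1,y); (0,3,x); (0,3,y); (1,0,x); (3,2,y); (3,4,y)
branch 1 (rule r1):
nodes: 1:z, 2:w, 3:z, 4:u
edges: (3,2,y); (3,4,y)
branch 2 (rule r2):
nodes: 1:z, 2:w, 3:z, 4:u
edges: (3,4,y); (4,2,y)


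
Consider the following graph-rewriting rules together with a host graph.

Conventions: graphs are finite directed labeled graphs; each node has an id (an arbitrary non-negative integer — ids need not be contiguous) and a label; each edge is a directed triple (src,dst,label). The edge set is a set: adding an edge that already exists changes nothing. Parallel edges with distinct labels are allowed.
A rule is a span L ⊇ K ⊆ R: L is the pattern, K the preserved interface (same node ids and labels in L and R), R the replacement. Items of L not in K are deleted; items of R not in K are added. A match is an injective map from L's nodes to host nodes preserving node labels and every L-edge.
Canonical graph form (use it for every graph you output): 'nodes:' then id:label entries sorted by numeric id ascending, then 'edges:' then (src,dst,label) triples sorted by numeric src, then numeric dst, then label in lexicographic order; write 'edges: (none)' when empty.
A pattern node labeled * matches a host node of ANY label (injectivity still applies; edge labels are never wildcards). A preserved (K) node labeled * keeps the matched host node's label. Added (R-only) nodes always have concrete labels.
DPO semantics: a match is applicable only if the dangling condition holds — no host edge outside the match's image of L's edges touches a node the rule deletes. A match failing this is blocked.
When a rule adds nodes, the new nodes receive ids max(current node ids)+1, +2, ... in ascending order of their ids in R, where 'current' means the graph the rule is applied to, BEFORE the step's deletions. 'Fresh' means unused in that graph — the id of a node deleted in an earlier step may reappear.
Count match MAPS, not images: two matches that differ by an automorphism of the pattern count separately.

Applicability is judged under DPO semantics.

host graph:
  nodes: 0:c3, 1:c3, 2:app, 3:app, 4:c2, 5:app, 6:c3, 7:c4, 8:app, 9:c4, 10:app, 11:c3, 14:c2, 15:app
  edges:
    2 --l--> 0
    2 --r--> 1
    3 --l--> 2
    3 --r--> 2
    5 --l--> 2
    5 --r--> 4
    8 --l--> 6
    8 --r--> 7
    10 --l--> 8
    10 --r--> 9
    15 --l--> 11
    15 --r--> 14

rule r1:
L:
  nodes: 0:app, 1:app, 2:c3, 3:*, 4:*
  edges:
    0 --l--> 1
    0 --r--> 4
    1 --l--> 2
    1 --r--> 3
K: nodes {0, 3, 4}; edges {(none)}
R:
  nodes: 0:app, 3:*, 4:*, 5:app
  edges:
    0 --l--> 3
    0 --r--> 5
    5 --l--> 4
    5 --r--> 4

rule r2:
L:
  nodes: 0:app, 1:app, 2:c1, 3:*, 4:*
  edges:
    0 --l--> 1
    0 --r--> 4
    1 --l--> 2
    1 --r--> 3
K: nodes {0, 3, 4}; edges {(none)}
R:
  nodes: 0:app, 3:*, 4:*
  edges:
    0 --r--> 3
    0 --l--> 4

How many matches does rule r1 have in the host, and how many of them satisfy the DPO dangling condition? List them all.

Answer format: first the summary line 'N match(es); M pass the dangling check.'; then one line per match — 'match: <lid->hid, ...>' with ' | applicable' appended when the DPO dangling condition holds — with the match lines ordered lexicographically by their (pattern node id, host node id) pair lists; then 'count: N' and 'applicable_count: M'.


2 match(es); 1 pass the dangling check.
match: 0->5, 1->2, 2->0, 3->1, 4->4
match: 0->10, 1->8, 2->6, 3->7, 4->9 | applicable
count: 2
applicable_count: 1
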